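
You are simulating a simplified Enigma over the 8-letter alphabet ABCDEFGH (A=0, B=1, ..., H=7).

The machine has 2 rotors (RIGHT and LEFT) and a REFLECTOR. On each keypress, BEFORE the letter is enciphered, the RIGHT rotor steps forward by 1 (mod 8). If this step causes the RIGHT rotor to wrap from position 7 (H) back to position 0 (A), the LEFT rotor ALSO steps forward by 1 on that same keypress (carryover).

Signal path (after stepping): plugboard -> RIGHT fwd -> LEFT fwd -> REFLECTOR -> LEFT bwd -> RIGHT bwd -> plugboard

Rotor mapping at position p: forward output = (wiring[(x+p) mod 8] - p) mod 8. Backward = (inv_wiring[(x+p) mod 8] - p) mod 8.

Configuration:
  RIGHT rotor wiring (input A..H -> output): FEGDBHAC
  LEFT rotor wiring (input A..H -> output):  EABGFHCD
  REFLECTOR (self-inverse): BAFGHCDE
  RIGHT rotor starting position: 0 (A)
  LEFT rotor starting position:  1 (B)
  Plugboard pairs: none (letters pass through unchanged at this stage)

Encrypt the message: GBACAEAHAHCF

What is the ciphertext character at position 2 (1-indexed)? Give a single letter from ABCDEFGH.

Char 1 ('G'): step: R->1, L=1; G->plug->G->R->B->L->A->refl->B->L'->F->R'->B->plug->B
Char 2 ('B'): step: R->2, L=1; B->plug->B->R->B->L->A->refl->B->L'->F->R'->D->plug->D

D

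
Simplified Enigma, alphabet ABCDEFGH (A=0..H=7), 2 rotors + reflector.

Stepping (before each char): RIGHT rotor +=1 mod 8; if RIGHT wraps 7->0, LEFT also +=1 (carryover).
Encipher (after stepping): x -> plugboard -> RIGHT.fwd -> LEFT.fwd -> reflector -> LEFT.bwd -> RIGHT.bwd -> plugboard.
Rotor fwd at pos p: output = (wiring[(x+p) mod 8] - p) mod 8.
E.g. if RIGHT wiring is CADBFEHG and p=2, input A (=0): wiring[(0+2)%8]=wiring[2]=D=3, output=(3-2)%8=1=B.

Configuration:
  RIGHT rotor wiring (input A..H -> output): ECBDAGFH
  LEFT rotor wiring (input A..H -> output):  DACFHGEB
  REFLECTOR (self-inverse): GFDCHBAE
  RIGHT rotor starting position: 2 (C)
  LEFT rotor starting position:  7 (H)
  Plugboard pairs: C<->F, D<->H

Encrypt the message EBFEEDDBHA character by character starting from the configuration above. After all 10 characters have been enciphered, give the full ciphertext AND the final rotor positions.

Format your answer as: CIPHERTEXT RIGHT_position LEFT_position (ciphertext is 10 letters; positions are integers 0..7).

Char 1 ('E'): step: R->3, L=7; E->plug->E->R->E->L->G->refl->A->L'->F->R'->B->plug->B
Char 2 ('B'): step: R->4, L=7; B->plug->B->R->C->L->B->refl->F->L'->H->R'->H->plug->D
Char 3 ('F'): step: R->5, L=7; F->plug->C->R->C->L->B->refl->F->L'->H->R'->D->plug->H
Char 4 ('E'): step: R->6, L=7; E->plug->E->R->D->L->D->refl->C->L'->A->R'->H->plug->D
Char 5 ('E'): step: R->7, L=7; E->plug->E->R->E->L->G->refl->A->L'->F->R'->B->plug->B
Char 6 ('D'): step: R->0, L->0 (L advanced); D->plug->H->R->H->L->B->refl->F->L'->D->R'->D->plug->H
Char 7 ('D'): step: R->1, L=0; D->plug->H->R->D->L->F->refl->B->L'->H->R'->D->plug->H
Char 8 ('B'): step: R->2, L=0; B->plug->B->R->B->L->A->refl->G->L'->F->R'->F->plug->C
Char 9 ('H'): step: R->3, L=0; H->plug->D->R->C->L->C->refl->D->L'->A->R'->A->plug->A
Char 10 ('A'): step: R->4, L=0; A->plug->A->R->E->L->H->refl->E->L'->G->R'->F->plug->C
Final: ciphertext=BDHDBHHCAC, RIGHT=4, LEFT=0

Answer: BDHDBHHCAC 4 0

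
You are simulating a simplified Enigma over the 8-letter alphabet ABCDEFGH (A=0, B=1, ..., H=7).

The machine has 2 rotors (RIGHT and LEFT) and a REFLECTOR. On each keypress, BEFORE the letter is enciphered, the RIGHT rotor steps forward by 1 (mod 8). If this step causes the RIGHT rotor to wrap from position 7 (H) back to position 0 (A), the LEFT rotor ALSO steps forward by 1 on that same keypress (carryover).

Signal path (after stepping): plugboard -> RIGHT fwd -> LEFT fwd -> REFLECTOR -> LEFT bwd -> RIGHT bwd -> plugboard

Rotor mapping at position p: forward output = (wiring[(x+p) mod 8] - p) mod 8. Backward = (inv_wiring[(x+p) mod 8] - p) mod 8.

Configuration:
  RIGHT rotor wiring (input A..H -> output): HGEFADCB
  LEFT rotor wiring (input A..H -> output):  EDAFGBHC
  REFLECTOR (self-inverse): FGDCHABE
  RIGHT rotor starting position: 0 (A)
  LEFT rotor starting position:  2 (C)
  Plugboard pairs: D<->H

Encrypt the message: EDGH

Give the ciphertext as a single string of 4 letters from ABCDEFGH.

Answer: BGAA

Derivation:
Char 1 ('E'): step: R->1, L=2; E->plug->E->R->C->L->E->refl->H->L'->D->R'->B->plug->B
Char 2 ('D'): step: R->2, L=2; D->plug->H->R->E->L->F->refl->A->L'->F->R'->G->plug->G
Char 3 ('G'): step: R->3, L=2; G->plug->G->R->D->L->H->refl->E->L'->C->R'->A->plug->A
Char 4 ('H'): step: R->4, L=2; H->plug->D->R->F->L->A->refl->F->L'->E->R'->A->plug->A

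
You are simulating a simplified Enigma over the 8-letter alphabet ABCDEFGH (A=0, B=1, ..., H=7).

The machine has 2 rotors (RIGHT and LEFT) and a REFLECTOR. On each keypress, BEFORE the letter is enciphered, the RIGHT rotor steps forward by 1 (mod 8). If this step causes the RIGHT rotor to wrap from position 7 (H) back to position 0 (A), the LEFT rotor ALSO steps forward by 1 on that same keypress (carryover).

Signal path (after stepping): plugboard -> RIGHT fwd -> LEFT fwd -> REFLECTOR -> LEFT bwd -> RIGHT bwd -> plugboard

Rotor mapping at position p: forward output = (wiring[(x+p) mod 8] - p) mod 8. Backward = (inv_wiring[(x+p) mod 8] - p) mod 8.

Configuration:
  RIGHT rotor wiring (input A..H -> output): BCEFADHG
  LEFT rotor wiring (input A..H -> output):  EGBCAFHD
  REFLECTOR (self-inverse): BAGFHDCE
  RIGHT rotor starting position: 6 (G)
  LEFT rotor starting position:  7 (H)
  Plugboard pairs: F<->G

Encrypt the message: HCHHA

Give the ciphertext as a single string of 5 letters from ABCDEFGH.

Char 1 ('H'): step: R->7, L=7; H->plug->H->R->A->L->E->refl->H->L'->C->R'->B->plug->B
Char 2 ('C'): step: R->0, L->0 (L advanced); C->plug->C->R->E->L->A->refl->B->L'->C->R'->B->plug->B
Char 3 ('H'): step: R->1, L=0; H->plug->H->R->A->L->E->refl->H->L'->G->R'->F->plug->G
Char 4 ('H'): step: R->2, L=0; H->plug->H->R->A->L->E->refl->H->L'->G->R'->C->plug->C
Char 5 ('A'): step: R->3, L=0; A->plug->A->R->C->L->B->refl->A->L'->E->R'->D->plug->D

Answer: BBGCD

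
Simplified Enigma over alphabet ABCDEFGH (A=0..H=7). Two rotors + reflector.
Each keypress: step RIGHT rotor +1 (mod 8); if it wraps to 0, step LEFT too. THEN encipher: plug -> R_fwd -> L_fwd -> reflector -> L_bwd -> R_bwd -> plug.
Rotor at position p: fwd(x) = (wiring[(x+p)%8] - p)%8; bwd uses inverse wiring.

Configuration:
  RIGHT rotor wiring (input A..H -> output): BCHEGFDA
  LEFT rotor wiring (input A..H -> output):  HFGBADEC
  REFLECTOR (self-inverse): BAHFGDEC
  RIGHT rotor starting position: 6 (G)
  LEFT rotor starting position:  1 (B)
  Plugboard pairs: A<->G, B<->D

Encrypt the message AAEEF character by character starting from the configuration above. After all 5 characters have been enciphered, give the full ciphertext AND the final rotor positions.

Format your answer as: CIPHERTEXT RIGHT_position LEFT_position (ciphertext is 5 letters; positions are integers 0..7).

Char 1 ('A'): step: R->7, L=1; A->plug->G->R->G->L->B->refl->A->L'->C->R'->B->plug->D
Char 2 ('A'): step: R->0, L->2 (L advanced); A->plug->G->R->D->L->B->refl->A->L'->F->R'->F->plug->F
Char 3 ('E'): step: R->1, L=2; E->plug->E->R->E->L->C->refl->H->L'->B->R'->A->plug->G
Char 4 ('E'): step: R->2, L=2; E->plug->E->R->B->L->H->refl->C->L'->E->R'->C->plug->C
Char 5 ('F'): step: R->3, L=2; F->plug->F->R->G->L->F->refl->D->L'->H->R'->G->plug->A
Final: ciphertext=DFGCA, RIGHT=3, LEFT=2

Answer: DFGCA 3 2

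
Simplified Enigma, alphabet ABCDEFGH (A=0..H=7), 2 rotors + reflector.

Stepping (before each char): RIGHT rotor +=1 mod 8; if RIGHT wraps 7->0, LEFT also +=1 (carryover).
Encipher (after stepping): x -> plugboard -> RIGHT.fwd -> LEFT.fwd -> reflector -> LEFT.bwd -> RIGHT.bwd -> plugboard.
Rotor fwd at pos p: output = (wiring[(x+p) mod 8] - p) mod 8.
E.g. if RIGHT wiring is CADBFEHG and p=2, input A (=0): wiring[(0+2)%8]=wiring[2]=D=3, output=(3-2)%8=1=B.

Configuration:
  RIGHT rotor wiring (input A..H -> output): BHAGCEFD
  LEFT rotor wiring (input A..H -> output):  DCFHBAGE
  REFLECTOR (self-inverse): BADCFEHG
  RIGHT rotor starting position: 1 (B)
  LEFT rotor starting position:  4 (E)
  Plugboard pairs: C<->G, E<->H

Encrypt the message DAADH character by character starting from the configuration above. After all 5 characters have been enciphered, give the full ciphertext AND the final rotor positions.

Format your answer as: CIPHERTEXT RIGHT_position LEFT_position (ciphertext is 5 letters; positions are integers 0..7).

Char 1 ('D'): step: R->2, L=4; D->plug->D->R->C->L->C->refl->D->L'->H->R'->G->plug->C
Char 2 ('A'): step: R->3, L=4; A->plug->A->R->D->L->A->refl->B->L'->G->R'->F->plug->F
Char 3 ('A'): step: R->4, L=4; A->plug->A->R->G->L->B->refl->A->L'->D->R'->F->plug->F
Char 4 ('D'): step: R->5, L=4; D->plug->D->R->E->L->H->refl->G->L'->F->R'->H->plug->E
Char 5 ('H'): step: R->6, L=4; H->plug->E->R->C->L->C->refl->D->L'->H->R'->A->plug->A
Final: ciphertext=CFFEA, RIGHT=6, LEFT=4

Answer: CFFEA 6 4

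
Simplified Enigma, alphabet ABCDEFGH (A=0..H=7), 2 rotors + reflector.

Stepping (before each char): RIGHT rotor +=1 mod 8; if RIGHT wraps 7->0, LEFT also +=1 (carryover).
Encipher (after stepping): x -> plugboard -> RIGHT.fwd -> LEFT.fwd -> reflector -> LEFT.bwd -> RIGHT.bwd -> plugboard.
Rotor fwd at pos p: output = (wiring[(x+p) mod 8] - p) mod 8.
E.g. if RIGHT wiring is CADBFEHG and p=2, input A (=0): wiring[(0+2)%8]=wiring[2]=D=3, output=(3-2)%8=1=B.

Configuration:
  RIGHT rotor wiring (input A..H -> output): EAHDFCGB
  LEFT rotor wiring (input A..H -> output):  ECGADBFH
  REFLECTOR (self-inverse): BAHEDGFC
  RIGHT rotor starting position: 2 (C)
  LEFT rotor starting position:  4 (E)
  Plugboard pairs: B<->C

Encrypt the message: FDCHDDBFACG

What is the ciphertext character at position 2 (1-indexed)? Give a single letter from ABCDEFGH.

Char 1 ('F'): step: R->3, L=4; F->plug->F->R->B->L->F->refl->G->L'->F->R'->G->plug->G
Char 2 ('D'): step: R->4, L=4; D->plug->D->R->F->L->G->refl->F->L'->B->R'->A->plug->A

A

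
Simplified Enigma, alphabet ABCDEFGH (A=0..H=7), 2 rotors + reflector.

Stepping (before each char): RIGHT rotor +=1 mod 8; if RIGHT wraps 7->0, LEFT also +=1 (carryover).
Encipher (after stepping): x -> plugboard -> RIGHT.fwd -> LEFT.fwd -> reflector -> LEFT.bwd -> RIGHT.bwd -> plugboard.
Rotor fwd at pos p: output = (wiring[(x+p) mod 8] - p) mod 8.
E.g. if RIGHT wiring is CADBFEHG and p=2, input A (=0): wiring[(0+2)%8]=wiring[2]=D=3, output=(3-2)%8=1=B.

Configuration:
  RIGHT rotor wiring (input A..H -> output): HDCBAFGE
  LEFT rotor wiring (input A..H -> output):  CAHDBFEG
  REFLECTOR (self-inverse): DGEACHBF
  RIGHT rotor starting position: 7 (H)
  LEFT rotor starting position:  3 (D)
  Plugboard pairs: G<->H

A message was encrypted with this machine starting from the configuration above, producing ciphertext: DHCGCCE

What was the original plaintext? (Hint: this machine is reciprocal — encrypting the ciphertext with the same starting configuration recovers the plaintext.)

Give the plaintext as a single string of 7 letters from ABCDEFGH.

Char 1 ('D'): step: R->0, L->4 (L advanced); D->plug->D->R->B->L->B->refl->G->L'->E->R'->H->plug->G
Char 2 ('H'): step: R->1, L=4; H->plug->G->R->D->L->C->refl->E->L'->F->R'->F->plug->F
Char 3 ('C'): step: R->2, L=4; C->plug->C->R->G->L->D->refl->A->L'->C->R'->F->plug->F
Char 4 ('G'): step: R->3, L=4; G->plug->H->R->H->L->H->refl->F->L'->A->R'->G->plug->H
Char 5 ('C'): step: R->4, L=4; C->plug->C->R->C->L->A->refl->D->L'->G->R'->G->plug->H
Char 6 ('C'): step: R->5, L=4; C->plug->C->R->H->L->H->refl->F->L'->A->R'->A->plug->A
Char 7 ('E'): step: R->6, L=4; E->plug->E->R->E->L->G->refl->B->L'->B->R'->C->plug->C

Answer: GFFHHAC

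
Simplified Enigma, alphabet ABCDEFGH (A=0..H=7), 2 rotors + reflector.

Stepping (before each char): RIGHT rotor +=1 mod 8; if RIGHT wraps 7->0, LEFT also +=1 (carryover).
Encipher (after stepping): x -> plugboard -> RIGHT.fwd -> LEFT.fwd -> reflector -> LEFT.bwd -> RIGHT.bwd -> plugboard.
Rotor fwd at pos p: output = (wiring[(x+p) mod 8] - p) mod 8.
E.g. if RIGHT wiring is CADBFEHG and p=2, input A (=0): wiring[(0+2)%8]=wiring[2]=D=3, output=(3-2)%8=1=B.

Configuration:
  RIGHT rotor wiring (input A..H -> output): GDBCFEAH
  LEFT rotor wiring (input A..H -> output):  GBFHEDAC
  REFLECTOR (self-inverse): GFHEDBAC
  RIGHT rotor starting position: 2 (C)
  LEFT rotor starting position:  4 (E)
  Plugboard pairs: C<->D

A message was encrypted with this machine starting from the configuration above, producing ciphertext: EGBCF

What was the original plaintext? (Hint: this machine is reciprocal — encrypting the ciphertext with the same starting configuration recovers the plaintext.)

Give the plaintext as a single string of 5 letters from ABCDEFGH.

Char 1 ('E'): step: R->3, L=4; E->plug->E->R->E->L->C->refl->H->L'->B->R'->C->plug->D
Char 2 ('G'): step: R->4, L=4; G->plug->G->R->F->L->F->refl->B->L'->G->R'->H->plug->H
Char 3 ('B'): step: R->5, L=4; B->plug->B->R->D->L->G->refl->A->L'->A->R'->H->plug->H
Char 4 ('C'): step: R->6, L=4; C->plug->D->R->F->L->F->refl->B->L'->G->R'->H->plug->H
Char 5 ('F'): step: R->7, L=4; F->plug->F->R->G->L->B->refl->F->L'->F->R'->G->plug->G

Answer: DHHHG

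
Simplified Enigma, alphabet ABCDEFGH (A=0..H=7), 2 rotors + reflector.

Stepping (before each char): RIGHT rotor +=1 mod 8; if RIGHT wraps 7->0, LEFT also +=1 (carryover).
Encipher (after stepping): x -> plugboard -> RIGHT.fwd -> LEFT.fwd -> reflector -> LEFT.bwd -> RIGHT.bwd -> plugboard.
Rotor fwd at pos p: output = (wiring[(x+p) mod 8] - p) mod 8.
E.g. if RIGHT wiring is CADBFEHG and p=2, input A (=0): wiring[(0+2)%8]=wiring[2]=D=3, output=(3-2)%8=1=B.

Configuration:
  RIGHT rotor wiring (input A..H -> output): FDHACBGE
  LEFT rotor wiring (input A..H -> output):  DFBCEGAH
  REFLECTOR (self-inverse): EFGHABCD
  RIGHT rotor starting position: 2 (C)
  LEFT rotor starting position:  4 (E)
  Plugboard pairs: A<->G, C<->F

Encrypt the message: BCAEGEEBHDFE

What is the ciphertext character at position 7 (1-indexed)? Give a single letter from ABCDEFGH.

Char 1 ('B'): step: R->3, L=4; B->plug->B->R->H->L->G->refl->C->L'->B->R'->E->plug->E
Char 2 ('C'): step: R->4, L=4; C->plug->F->R->H->L->G->refl->C->L'->B->R'->E->plug->E
Char 3 ('A'): step: R->5, L=4; A->plug->G->R->D->L->D->refl->H->L'->E->R'->A->plug->G
Char 4 ('E'): step: R->6, L=4; E->plug->E->R->B->L->C->refl->G->L'->H->R'->C->plug->F
Char 5 ('G'): step: R->7, L=4; G->plug->A->R->F->L->B->refl->F->L'->G->R'->B->plug->B
Char 6 ('E'): step: R->0, L->5 (L advanced); E->plug->E->R->C->L->C->refl->G->L'->D->R'->B->plug->B
Char 7 ('E'): step: R->1, L=5; E->plug->E->R->A->L->B->refl->F->L'->G->R'->B->plug->B

B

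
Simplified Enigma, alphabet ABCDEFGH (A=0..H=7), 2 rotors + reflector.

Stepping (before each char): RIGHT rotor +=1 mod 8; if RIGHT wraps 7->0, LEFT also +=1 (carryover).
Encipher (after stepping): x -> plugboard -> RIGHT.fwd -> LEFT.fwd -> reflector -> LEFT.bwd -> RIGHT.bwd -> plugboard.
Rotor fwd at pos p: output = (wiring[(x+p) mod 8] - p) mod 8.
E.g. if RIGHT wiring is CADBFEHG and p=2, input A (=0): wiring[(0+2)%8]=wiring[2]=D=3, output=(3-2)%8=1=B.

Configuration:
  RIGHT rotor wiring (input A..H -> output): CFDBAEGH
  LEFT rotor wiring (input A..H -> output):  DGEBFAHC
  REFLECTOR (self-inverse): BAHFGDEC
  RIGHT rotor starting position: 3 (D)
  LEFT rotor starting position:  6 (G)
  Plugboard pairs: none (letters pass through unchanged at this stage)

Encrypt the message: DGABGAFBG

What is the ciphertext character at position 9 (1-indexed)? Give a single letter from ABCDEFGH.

Char 1 ('D'): step: R->4, L=6; D->plug->D->R->D->L->A->refl->B->L'->A->R'->B->plug->B
Char 2 ('G'): step: R->5, L=6; G->plug->G->R->E->L->G->refl->E->L'->B->R'->B->plug->B
Char 3 ('A'): step: R->6, L=6; A->plug->A->R->A->L->B->refl->A->L'->D->R'->F->plug->F
Char 4 ('B'): step: R->7, L=6; B->plug->B->R->D->L->A->refl->B->L'->A->R'->A->plug->A
Char 5 ('G'): step: R->0, L->7 (L advanced); G->plug->G->R->G->L->B->refl->A->L'->H->R'->H->plug->H
Char 6 ('A'): step: R->1, L=7; A->plug->A->R->E->L->C->refl->H->L'->C->R'->B->plug->B
Char 7 ('F'): step: R->2, L=7; F->plug->F->R->F->L->G->refl->E->L'->B->R'->A->plug->A
Char 8 ('B'): step: R->3, L=7; B->plug->B->R->F->L->G->refl->E->L'->B->R'->C->plug->C
Char 9 ('G'): step: R->4, L=7; G->plug->G->R->H->L->A->refl->B->L'->G->R'->E->plug->E

E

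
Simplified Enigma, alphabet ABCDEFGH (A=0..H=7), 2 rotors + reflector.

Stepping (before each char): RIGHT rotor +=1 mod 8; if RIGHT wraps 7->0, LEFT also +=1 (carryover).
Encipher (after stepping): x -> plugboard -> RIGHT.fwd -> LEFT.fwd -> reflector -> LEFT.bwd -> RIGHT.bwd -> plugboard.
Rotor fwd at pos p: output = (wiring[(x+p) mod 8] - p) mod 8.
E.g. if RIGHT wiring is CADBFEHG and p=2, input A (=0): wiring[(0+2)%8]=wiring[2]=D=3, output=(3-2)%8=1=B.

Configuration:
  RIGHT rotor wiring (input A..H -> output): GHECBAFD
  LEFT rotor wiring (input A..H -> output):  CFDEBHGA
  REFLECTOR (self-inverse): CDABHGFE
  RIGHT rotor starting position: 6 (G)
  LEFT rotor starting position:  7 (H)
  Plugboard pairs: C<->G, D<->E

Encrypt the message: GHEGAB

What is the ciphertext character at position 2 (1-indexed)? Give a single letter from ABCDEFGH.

Char 1 ('G'): step: R->7, L=7; G->plug->C->R->A->L->B->refl->D->L'->B->R'->G->plug->C
Char 2 ('H'): step: R->0, L->0 (L advanced); H->plug->H->R->D->L->E->refl->H->L'->F->R'->G->plug->C

C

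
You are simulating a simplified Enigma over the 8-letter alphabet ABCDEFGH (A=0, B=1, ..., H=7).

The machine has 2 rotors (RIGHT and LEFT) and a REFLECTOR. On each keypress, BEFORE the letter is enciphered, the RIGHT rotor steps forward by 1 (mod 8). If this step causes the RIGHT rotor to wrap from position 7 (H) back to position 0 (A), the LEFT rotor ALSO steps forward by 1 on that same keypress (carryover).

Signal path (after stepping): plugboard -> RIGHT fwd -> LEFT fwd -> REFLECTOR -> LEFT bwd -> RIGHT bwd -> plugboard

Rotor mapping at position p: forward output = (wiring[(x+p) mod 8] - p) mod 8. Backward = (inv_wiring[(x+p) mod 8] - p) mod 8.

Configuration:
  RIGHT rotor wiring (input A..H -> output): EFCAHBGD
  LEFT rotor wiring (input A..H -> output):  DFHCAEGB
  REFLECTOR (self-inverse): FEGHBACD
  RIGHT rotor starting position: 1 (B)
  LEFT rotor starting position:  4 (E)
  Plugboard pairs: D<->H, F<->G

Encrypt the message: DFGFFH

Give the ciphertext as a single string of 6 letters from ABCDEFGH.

Answer: GDABDE

Derivation:
Char 1 ('D'): step: R->2, L=4; D->plug->H->R->D->L->F->refl->A->L'->B->R'->F->plug->G
Char 2 ('F'): step: R->3, L=4; F->plug->G->R->C->L->C->refl->G->L'->H->R'->H->plug->D
Char 3 ('G'): step: R->4, L=4; G->plug->F->R->B->L->A->refl->F->L'->D->R'->A->plug->A
Char 4 ('F'): step: R->5, L=4; F->plug->G->R->D->L->F->refl->A->L'->B->R'->B->plug->B
Char 5 ('F'): step: R->6, L=4; F->plug->G->R->B->L->A->refl->F->L'->D->R'->H->plug->D
Char 6 ('H'): step: R->7, L=4; H->plug->D->R->D->L->F->refl->A->L'->B->R'->E->plug->E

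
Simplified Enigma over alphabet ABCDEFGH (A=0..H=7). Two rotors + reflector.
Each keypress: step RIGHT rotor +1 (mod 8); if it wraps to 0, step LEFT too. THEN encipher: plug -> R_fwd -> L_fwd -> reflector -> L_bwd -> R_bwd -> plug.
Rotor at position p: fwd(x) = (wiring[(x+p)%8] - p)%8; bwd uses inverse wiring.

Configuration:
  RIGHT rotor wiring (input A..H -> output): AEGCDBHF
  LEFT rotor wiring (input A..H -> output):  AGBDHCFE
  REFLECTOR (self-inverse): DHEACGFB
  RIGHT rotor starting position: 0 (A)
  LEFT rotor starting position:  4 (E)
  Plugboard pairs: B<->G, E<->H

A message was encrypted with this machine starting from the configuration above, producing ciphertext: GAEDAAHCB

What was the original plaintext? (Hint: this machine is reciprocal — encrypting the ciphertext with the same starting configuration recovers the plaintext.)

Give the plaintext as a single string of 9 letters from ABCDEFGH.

Answer: BHGEBDEAD

Derivation:
Char 1 ('G'): step: R->1, L=4; G->plug->B->R->F->L->C->refl->E->L'->E->R'->G->plug->B
Char 2 ('A'): step: R->2, L=4; A->plug->A->R->E->L->E->refl->C->L'->F->R'->E->plug->H
Char 3 ('E'): step: R->3, L=4; E->plug->H->R->D->L->A->refl->D->L'->A->R'->B->plug->G
Char 4 ('D'): step: R->4, L=4; D->plug->D->R->B->L->G->refl->F->L'->G->R'->H->plug->E
Char 5 ('A'): step: R->5, L=4; A->plug->A->R->E->L->E->refl->C->L'->F->R'->G->plug->B
Char 6 ('A'): step: R->6, L=4; A->plug->A->R->B->L->G->refl->F->L'->G->R'->D->plug->D
Char 7 ('H'): step: R->7, L=4; H->plug->E->R->D->L->A->refl->D->L'->A->R'->H->plug->E
Char 8 ('C'): step: R->0, L->5 (L advanced); C->plug->C->R->G->L->G->refl->F->L'->A->R'->A->plug->A
Char 9 ('B'): step: R->1, L=5; B->plug->G->R->E->L->B->refl->H->L'->C->R'->D->plug->D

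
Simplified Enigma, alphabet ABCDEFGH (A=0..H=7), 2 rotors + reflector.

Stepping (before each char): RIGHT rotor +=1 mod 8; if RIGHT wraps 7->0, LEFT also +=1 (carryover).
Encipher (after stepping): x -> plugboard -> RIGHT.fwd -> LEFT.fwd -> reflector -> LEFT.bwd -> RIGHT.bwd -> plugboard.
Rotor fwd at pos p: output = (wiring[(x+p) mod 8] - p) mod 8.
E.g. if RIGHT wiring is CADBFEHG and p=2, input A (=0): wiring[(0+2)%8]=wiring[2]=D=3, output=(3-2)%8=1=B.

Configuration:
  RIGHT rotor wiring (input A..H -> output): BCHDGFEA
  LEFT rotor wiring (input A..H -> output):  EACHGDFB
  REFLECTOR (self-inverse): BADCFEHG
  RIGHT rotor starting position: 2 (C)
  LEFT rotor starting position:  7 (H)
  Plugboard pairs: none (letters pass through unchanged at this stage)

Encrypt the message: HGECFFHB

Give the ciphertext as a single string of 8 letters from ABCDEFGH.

Answer: CCBGHBBG

Derivation:
Char 1 ('H'): step: R->3, L=7; H->plug->H->R->E->L->A->refl->B->L'->C->R'->C->plug->C
Char 2 ('G'): step: R->4, L=7; G->plug->G->R->D->L->D->refl->C->L'->A->R'->C->plug->C
Char 3 ('E'): step: R->5, L=7; E->plug->E->R->F->L->H->refl->G->L'->H->R'->B->plug->B
Char 4 ('C'): step: R->6, L=7; C->plug->C->R->D->L->D->refl->C->L'->A->R'->G->plug->G
Char 5 ('F'): step: R->7, L=7; F->plug->F->R->H->L->G->refl->H->L'->F->R'->H->plug->H
Char 6 ('F'): step: R->0, L->0 (L advanced); F->plug->F->R->F->L->D->refl->C->L'->C->R'->B->plug->B
Char 7 ('H'): step: R->1, L=0; H->plug->H->R->A->L->E->refl->F->L'->G->R'->B->plug->B
Char 8 ('B'): step: R->2, L=0; B->plug->B->R->B->L->A->refl->B->L'->H->R'->G->plug->G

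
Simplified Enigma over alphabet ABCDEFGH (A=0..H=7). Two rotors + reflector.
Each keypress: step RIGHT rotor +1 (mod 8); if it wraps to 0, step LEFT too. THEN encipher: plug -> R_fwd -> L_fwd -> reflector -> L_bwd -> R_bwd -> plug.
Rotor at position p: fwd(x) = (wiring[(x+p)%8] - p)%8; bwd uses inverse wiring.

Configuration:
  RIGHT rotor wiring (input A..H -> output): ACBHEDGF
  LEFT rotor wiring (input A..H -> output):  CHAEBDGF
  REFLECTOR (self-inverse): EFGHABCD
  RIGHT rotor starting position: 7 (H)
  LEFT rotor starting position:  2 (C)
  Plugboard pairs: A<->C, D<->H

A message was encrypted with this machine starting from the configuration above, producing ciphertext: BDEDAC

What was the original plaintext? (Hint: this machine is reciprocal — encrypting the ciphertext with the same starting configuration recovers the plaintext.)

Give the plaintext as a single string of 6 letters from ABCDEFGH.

Char 1 ('B'): step: R->0, L->3 (L advanced); B->plug->B->R->C->L->A->refl->E->L'->G->R'->G->plug->G
Char 2 ('D'): step: R->1, L=3; D->plug->H->R->H->L->F->refl->B->L'->A->R'->B->plug->B
Char 3 ('E'): step: R->2, L=3; E->plug->E->R->E->L->C->refl->G->L'->B->R'->D->plug->H
Char 4 ('D'): step: R->3, L=3; D->plug->H->R->G->L->E->refl->A->L'->C->R'->E->plug->E
Char 5 ('A'): step: R->4, L=3; A->plug->C->R->C->L->A->refl->E->L'->G->R'->F->plug->F
Char 6 ('C'): step: R->5, L=3; C->plug->A->R->G->L->E->refl->A->L'->C->R'->G->plug->G

Answer: GBHEFG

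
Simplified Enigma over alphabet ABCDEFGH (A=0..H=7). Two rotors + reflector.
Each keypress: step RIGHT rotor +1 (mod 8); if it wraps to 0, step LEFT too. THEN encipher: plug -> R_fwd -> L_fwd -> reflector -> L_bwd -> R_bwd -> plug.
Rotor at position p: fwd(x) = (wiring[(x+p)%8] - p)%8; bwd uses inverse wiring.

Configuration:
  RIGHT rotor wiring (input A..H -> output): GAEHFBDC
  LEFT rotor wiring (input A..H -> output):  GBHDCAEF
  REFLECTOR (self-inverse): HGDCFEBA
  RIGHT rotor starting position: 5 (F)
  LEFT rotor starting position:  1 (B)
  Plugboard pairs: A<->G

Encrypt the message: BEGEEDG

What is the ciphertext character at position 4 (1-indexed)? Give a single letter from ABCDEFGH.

Char 1 ('B'): step: R->6, L=1; B->plug->B->R->E->L->H->refl->A->L'->A->R'->C->plug->C
Char 2 ('E'): step: R->7, L=1; E->plug->E->R->A->L->A->refl->H->L'->E->R'->H->plug->H
Char 3 ('G'): step: R->0, L->2 (L advanced); G->plug->A->R->G->L->E->refl->F->L'->A->R'->B->plug->B
Char 4 ('E'): step: R->1, L=2; E->plug->E->R->A->L->F->refl->E->L'->G->R'->C->plug->C

C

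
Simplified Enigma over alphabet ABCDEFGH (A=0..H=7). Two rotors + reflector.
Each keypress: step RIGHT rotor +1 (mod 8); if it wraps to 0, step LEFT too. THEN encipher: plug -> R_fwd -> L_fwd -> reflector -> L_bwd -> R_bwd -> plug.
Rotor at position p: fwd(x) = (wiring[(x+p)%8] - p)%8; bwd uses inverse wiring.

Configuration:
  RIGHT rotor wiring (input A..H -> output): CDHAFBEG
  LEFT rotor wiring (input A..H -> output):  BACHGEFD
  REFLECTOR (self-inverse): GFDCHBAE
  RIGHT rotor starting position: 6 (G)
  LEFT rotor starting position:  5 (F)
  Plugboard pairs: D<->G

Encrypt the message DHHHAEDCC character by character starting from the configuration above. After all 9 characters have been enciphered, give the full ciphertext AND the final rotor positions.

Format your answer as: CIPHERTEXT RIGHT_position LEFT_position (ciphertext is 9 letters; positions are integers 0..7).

Answer: ECDAGFFBG 7 6

Derivation:
Char 1 ('D'): step: R->7, L=5; D->plug->G->R->C->L->G->refl->A->L'->B->R'->E->plug->E
Char 2 ('H'): step: R->0, L->6 (L advanced); H->plug->H->R->G->L->A->refl->G->L'->H->R'->C->plug->C
Char 3 ('H'): step: R->1, L=6; H->plug->H->R->B->L->F->refl->B->L'->F->R'->G->plug->D
Char 4 ('H'): step: R->2, L=6; H->plug->H->R->B->L->F->refl->B->L'->F->R'->A->plug->A
Char 5 ('A'): step: R->3, L=6; A->plug->A->R->F->L->B->refl->F->L'->B->R'->D->plug->G
Char 6 ('E'): step: R->4, L=6; E->plug->E->R->G->L->A->refl->G->L'->H->R'->F->plug->F
Char 7 ('D'): step: R->5, L=6; D->plug->G->R->D->L->C->refl->D->L'->C->R'->F->plug->F
Char 8 ('C'): step: R->6, L=6; C->plug->C->R->E->L->E->refl->H->L'->A->R'->B->plug->B
Char 9 ('C'): step: R->7, L=6; C->plug->C->R->E->L->E->refl->H->L'->A->R'->D->plug->G
Final: ciphertext=ECDAGFFBG, RIGHT=7, LEFT=6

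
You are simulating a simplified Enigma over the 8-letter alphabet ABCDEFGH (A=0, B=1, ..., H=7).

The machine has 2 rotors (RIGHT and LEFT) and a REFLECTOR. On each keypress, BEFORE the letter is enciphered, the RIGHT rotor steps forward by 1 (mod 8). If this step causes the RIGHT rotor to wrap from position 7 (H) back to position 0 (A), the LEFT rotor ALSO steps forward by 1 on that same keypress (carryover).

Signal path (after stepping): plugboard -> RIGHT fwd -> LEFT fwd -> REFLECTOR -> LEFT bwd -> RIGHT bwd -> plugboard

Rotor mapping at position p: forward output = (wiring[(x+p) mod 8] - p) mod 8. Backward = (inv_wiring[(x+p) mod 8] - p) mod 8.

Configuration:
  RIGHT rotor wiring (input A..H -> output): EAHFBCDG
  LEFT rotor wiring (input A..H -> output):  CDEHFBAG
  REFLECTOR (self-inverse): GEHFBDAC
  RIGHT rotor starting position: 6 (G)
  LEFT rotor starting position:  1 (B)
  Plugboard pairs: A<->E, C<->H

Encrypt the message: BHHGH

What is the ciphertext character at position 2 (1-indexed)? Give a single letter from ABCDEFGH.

Char 1 ('B'): step: R->7, L=1; B->plug->B->R->F->L->H->refl->C->L'->A->R'->D->plug->D
Char 2 ('H'): step: R->0, L->2 (L advanced); H->plug->C->R->H->L->B->refl->E->L'->F->R'->D->plug->D

D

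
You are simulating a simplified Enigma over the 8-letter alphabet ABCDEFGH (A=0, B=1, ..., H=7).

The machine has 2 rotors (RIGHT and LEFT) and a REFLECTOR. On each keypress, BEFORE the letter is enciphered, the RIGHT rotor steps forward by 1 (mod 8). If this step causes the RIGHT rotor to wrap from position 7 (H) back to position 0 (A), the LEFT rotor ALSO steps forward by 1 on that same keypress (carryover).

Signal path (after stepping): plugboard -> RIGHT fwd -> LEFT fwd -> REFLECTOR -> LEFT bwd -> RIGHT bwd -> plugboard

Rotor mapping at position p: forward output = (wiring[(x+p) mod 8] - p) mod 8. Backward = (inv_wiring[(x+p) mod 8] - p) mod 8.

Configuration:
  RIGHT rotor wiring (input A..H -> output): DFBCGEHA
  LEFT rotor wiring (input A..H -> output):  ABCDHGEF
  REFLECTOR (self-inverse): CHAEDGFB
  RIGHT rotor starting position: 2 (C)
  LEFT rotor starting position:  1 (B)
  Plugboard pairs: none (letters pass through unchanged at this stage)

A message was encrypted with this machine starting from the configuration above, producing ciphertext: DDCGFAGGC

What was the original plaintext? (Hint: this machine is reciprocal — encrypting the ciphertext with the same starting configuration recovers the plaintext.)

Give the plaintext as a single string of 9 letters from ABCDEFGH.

Char 1 ('D'): step: R->3, L=1; D->plug->D->R->E->L->F->refl->G->L'->D->R'->B->plug->B
Char 2 ('D'): step: R->4, L=1; D->plug->D->R->E->L->F->refl->G->L'->D->R'->C->plug->C
Char 3 ('C'): step: R->5, L=1; C->plug->C->R->D->L->G->refl->F->L'->E->R'->F->plug->F
Char 4 ('G'): step: R->6, L=1; G->plug->G->R->A->L->A->refl->C->L'->C->R'->B->plug->B
Char 5 ('F'): step: R->7, L=1; F->plug->F->R->H->L->H->refl->B->L'->B->R'->A->plug->A
Char 6 ('A'): step: R->0, L->2 (L advanced); A->plug->A->R->D->L->E->refl->D->L'->F->R'->B->plug->B
Char 7 ('G'): step: R->1, L=2; G->plug->G->R->H->L->H->refl->B->L'->B->R'->C->plug->C
Char 8 ('G'): step: R->2, L=2; G->plug->G->R->B->L->B->refl->H->L'->H->R'->A->plug->A
Char 9 ('C'): step: R->3, L=2; C->plug->C->R->B->L->B->refl->H->L'->H->R'->A->plug->A

Answer: BCFBABCAA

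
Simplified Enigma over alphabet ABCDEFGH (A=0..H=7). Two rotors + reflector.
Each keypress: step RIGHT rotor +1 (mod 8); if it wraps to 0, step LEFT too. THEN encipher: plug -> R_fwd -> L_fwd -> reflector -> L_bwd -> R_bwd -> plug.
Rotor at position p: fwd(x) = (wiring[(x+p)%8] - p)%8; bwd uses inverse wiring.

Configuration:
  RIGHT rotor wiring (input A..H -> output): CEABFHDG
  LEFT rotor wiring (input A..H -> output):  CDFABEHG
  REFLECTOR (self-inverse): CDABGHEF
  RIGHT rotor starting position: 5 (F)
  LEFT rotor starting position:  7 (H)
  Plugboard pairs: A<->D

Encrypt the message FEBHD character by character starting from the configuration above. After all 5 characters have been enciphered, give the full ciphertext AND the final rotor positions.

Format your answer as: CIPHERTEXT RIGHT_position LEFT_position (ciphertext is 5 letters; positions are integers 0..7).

Char 1 ('F'): step: R->6, L=7; F->plug->F->R->D->L->G->refl->E->L'->C->R'->E->plug->E
Char 2 ('E'): step: R->7, L=7; E->plug->E->R->C->L->E->refl->G->L'->D->R'->B->plug->B
Char 3 ('B'): step: R->0, L->0 (L advanced); B->plug->B->R->E->L->B->refl->D->L'->B->R'->D->plug->A
Char 4 ('H'): step: R->1, L=0; H->plug->H->R->B->L->D->refl->B->L'->E->R'->D->plug->A
Char 5 ('D'): step: R->2, L=0; D->plug->A->R->G->L->H->refl->F->L'->C->R'->H->plug->H
Final: ciphertext=EBAAH, RIGHT=2, LEFT=0

Answer: EBAAH 2 0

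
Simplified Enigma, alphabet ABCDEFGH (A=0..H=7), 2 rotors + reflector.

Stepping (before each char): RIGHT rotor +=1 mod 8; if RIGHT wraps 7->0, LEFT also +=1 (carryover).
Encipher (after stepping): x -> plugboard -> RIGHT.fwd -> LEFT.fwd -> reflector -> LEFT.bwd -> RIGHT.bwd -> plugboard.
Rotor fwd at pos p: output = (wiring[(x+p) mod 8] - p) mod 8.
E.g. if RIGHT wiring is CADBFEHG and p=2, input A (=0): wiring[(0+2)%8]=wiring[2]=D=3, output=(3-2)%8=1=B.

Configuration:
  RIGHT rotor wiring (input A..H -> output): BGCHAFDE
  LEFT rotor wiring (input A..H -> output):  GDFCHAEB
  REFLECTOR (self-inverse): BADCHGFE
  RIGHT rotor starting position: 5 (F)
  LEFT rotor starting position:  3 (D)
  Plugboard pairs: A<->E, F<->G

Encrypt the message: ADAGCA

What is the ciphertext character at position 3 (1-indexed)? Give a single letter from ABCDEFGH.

Char 1 ('A'): step: R->6, L=3; A->plug->E->R->E->L->G->refl->F->L'->C->R'->G->plug->F
Char 2 ('D'): step: R->7, L=3; D->plug->D->R->D->L->B->refl->A->L'->G->R'->G->plug->F
Char 3 ('A'): step: R->0, L->4 (L advanced); A->plug->E->R->A->L->D->refl->C->L'->E->R'->H->plug->H

H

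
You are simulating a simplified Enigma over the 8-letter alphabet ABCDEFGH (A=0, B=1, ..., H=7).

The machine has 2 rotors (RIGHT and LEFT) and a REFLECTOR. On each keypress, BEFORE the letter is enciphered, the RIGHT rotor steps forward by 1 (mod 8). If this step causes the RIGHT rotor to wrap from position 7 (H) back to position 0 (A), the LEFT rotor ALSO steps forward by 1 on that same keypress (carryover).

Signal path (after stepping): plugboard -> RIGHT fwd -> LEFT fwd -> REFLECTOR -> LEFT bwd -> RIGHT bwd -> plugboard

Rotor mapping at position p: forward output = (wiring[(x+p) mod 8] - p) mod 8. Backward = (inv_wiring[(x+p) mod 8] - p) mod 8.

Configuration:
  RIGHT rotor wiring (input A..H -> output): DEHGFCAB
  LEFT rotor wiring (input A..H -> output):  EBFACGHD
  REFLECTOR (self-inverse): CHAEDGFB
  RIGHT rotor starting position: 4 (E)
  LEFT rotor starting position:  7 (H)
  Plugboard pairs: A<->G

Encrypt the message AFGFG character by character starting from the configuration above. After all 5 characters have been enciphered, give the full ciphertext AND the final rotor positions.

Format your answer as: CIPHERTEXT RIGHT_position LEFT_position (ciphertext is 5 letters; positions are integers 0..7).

Answer: BCEED 1 0

Derivation:
Char 1 ('A'): step: R->5, L=7; A->plug->G->R->B->L->F->refl->G->L'->D->R'->B->plug->B
Char 2 ('F'): step: R->6, L=7; F->plug->F->R->A->L->E->refl->D->L'->F->R'->C->plug->C
Char 3 ('G'): step: R->7, L=7; G->plug->A->R->C->L->C->refl->A->L'->H->R'->E->plug->E
Char 4 ('F'): step: R->0, L->0 (L advanced); F->plug->F->R->C->L->F->refl->G->L'->F->R'->E->plug->E
Char 5 ('G'): step: R->1, L=0; G->plug->A->R->D->L->A->refl->C->L'->E->R'->D->plug->D
Final: ciphertext=BCEED, RIGHT=1, LEFT=0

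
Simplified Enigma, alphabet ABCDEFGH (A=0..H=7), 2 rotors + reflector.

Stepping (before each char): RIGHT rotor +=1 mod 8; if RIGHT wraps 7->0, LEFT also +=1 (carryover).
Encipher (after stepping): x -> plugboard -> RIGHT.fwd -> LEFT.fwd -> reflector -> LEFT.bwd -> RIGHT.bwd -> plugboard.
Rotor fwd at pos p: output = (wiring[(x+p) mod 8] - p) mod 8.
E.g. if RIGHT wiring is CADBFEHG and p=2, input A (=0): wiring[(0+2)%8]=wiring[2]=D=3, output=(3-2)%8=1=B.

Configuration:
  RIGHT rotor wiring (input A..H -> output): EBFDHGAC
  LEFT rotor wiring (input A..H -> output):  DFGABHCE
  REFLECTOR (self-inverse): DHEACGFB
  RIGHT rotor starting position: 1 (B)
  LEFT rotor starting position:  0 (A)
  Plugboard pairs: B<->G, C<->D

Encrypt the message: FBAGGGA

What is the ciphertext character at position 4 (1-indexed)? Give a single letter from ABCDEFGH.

Char 1 ('F'): step: R->2, L=0; F->plug->F->R->A->L->D->refl->A->L'->D->R'->A->plug->A
Char 2 ('B'): step: R->3, L=0; B->plug->G->R->G->L->C->refl->E->L'->H->R'->E->plug->E
Char 3 ('A'): step: R->4, L=0; A->plug->A->R->D->L->A->refl->D->L'->A->R'->E->plug->E
Char 4 ('G'): step: R->5, L=0; G->plug->B->R->D->L->A->refl->D->L'->A->R'->F->plug->F

F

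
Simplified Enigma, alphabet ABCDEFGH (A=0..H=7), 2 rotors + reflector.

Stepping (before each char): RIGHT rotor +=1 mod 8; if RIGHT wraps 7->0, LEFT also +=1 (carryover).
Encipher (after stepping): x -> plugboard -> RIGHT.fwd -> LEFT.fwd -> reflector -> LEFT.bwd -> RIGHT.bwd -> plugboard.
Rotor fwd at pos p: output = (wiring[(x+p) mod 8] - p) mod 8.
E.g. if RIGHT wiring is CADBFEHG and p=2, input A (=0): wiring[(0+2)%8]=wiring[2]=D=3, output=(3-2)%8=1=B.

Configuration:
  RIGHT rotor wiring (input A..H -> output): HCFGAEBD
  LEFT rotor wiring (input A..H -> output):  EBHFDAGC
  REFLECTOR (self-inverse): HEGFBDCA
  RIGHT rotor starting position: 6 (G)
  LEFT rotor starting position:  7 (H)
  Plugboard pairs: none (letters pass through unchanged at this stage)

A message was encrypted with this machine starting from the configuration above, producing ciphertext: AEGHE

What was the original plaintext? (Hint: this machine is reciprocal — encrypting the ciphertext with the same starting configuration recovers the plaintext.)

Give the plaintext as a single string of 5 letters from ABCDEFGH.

Answer: HGCFC

Derivation:
Char 1 ('A'): step: R->7, L=7; A->plug->A->R->E->L->G->refl->C->L'->C->R'->H->plug->H
Char 2 ('E'): step: R->0, L->0 (L advanced); E->plug->E->R->A->L->E->refl->B->L'->B->R'->G->plug->G
Char 3 ('G'): step: R->1, L=0; G->plug->G->R->C->L->H->refl->A->L'->F->R'->C->plug->C
Char 4 ('H'): step: R->2, L=0; H->plug->H->R->A->L->E->refl->B->L'->B->R'->F->plug->F
Char 5 ('E'): step: R->3, L=0; E->plug->E->R->A->L->E->refl->B->L'->B->R'->C->plug->C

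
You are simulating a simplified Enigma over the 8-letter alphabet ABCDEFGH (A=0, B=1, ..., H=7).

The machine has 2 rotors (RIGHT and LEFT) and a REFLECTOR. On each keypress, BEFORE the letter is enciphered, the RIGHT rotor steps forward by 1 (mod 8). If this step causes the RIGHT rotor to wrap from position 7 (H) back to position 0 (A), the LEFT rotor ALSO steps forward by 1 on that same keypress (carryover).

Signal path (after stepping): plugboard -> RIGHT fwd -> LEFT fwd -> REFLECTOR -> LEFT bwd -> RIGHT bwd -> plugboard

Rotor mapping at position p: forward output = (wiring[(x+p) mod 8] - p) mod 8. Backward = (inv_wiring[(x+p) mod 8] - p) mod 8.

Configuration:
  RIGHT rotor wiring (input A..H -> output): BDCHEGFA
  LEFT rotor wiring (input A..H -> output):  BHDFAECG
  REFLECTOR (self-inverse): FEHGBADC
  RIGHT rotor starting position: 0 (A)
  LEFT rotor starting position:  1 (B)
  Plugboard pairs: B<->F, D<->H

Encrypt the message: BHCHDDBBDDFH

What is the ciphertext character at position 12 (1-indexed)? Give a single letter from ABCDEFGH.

Char 1 ('B'): step: R->1, L=1; B->plug->F->R->E->L->D->refl->G->L'->A->R'->H->plug->D
Char 2 ('H'): step: R->2, L=1; H->plug->D->R->E->L->D->refl->G->L'->A->R'->A->plug->A
Char 3 ('C'): step: R->3, L=1; C->plug->C->R->D->L->H->refl->C->L'->B->R'->B->plug->F
Char 4 ('H'): step: R->4, L=1; H->plug->D->R->E->L->D->refl->G->L'->A->R'->A->plug->A
Char 5 ('D'): step: R->5, L=1; D->plug->H->R->H->L->A->refl->F->L'->G->R'->E->plug->E
Char 6 ('D'): step: R->6, L=1; D->plug->H->R->A->L->G->refl->D->L'->E->R'->E->plug->E
Char 7 ('B'): step: R->7, L=1; B->plug->F->R->F->L->B->refl->E->L'->C->R'->B->plug->F
Char 8 ('B'): step: R->0, L->2 (L advanced); B->plug->F->R->G->L->H->refl->C->L'->D->R'->B->plug->F
Char 9 ('D'): step: R->1, L=2; D->plug->H->R->A->L->B->refl->E->L'->F->R'->E->plug->E
Char 10 ('D'): step: R->2, L=2; D->plug->H->R->B->L->D->refl->G->L'->C->R'->C->plug->C
Char 11 ('F'): step: R->3, L=2; F->plug->B->R->B->L->D->refl->G->L'->C->R'->D->plug->H
Char 12 ('H'): step: R->4, L=2; H->plug->D->R->E->L->A->refl->F->L'->H->R'->F->plug->B

B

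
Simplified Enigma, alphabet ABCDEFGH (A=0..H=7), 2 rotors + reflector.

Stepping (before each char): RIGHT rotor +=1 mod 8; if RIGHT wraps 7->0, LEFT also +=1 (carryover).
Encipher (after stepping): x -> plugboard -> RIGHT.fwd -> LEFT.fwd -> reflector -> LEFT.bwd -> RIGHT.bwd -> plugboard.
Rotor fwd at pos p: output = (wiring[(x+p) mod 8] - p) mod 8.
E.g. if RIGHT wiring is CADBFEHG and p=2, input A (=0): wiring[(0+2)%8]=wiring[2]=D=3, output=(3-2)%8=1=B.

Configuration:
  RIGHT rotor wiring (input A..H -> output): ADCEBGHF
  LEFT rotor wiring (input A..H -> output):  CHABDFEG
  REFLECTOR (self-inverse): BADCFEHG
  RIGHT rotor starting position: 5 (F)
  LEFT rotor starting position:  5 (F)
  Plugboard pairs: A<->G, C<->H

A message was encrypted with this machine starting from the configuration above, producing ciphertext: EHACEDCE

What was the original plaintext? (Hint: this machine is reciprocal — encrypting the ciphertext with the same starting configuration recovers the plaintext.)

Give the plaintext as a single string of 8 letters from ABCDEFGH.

Char 1 ('E'): step: R->6, L=5; E->plug->E->R->E->L->C->refl->D->L'->F->R'->D->plug->D
Char 2 ('H'): step: R->7, L=5; H->plug->C->R->E->L->C->refl->D->L'->F->R'->E->plug->E
Char 3 ('A'): step: R->0, L->6 (L advanced); A->plug->G->R->H->L->H->refl->G->L'->A->R'->A->plug->G
Char 4 ('C'): step: R->1, L=6; C->plug->H->R->H->L->H->refl->G->L'->A->R'->D->plug->D
Char 5 ('E'): step: R->2, L=6; E->plug->E->R->F->L->D->refl->C->L'->E->R'->D->plug->D
Char 6 ('D'): step: R->3, L=6; D->plug->D->R->E->L->C->refl->D->L'->F->R'->F->plug->F
Char 7 ('C'): step: R->4, L=6; C->plug->H->R->A->L->G->refl->H->L'->H->R'->F->plug->F
Char 8 ('E'): step: R->5, L=6; E->plug->E->R->G->L->F->refl->E->L'->C->R'->B->plug->B

Answer: DEGDDFFB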